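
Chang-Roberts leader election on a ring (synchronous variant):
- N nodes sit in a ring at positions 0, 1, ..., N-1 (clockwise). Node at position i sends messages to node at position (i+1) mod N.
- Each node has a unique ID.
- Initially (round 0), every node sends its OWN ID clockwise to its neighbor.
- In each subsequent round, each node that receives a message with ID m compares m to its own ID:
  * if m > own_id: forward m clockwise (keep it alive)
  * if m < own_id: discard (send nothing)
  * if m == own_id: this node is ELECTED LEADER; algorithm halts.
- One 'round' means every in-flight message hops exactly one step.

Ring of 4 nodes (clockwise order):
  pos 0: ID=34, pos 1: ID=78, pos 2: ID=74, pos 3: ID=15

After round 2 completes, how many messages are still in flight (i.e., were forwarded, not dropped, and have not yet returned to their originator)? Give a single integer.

Answer: 2

Derivation:
Round 1: pos1(id78) recv 34: drop; pos2(id74) recv 78: fwd; pos3(id15) recv 74: fwd; pos0(id34) recv 15: drop
Round 2: pos3(id15) recv 78: fwd; pos0(id34) recv 74: fwd
After round 2: 2 messages still in flight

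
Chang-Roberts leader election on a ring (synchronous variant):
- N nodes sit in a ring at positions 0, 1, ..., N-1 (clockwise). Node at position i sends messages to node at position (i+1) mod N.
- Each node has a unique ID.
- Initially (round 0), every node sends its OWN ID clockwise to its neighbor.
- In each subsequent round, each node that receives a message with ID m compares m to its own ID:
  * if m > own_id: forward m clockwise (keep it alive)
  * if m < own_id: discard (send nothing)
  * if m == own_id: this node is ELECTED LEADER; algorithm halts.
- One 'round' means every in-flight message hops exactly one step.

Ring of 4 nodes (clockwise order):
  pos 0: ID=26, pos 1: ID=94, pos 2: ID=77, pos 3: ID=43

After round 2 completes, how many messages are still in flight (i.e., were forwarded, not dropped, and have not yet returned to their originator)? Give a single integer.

Answer: 2

Derivation:
Round 1: pos1(id94) recv 26: drop; pos2(id77) recv 94: fwd; pos3(id43) recv 77: fwd; pos0(id26) recv 43: fwd
Round 2: pos3(id43) recv 94: fwd; pos0(id26) recv 77: fwd; pos1(id94) recv 43: drop
After round 2: 2 messages still in flight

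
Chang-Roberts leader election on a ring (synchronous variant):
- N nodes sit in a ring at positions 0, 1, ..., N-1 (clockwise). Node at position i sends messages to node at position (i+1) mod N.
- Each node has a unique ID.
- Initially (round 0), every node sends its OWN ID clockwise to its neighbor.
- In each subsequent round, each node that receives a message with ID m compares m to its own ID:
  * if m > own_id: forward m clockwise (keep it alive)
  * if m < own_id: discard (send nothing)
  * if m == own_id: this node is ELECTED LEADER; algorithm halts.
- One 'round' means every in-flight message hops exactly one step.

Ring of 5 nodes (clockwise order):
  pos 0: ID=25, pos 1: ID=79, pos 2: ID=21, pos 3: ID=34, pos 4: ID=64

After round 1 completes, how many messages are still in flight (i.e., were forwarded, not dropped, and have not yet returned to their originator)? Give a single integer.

Round 1: pos1(id79) recv 25: drop; pos2(id21) recv 79: fwd; pos3(id34) recv 21: drop; pos4(id64) recv 34: drop; pos0(id25) recv 64: fwd
After round 1: 2 messages still in flight

Answer: 2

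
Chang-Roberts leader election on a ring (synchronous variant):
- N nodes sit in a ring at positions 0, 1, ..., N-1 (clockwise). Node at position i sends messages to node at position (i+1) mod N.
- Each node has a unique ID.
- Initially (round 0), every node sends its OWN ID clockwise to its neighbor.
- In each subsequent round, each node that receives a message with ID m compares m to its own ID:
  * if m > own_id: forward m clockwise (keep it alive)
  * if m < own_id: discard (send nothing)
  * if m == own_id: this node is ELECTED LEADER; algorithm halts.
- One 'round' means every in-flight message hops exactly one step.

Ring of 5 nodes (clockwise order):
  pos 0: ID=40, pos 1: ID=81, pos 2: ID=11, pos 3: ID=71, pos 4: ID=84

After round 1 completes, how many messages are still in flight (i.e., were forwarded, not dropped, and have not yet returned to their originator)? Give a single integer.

Answer: 2

Derivation:
Round 1: pos1(id81) recv 40: drop; pos2(id11) recv 81: fwd; pos3(id71) recv 11: drop; pos4(id84) recv 71: drop; pos0(id40) recv 84: fwd
After round 1: 2 messages still in flight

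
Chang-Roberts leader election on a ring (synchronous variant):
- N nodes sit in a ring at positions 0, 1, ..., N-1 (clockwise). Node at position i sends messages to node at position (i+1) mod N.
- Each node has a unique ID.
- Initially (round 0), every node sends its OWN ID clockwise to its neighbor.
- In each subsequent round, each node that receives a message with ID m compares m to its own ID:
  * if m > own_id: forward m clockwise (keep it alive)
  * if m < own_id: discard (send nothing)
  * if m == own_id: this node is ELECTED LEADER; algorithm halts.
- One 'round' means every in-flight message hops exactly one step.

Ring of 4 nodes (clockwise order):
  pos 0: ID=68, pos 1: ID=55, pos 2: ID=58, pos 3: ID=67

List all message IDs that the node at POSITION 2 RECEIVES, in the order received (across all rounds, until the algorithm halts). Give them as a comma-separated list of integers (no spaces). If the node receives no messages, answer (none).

Answer: 55,68

Derivation:
Round 1: pos1(id55) recv 68: fwd; pos2(id58) recv 55: drop; pos3(id67) recv 58: drop; pos0(id68) recv 67: drop
Round 2: pos2(id58) recv 68: fwd
Round 3: pos3(id67) recv 68: fwd
Round 4: pos0(id68) recv 68: ELECTED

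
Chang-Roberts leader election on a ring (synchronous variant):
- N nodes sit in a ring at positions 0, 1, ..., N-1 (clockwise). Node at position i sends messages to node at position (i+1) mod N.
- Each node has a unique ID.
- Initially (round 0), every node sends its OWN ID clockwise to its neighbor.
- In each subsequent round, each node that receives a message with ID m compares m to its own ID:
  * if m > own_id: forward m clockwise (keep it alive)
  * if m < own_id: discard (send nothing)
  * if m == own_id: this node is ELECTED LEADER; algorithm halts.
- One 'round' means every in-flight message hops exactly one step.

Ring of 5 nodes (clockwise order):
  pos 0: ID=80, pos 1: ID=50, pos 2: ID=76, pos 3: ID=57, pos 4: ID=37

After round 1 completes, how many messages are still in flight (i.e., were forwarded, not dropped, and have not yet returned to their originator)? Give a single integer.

Round 1: pos1(id50) recv 80: fwd; pos2(id76) recv 50: drop; pos3(id57) recv 76: fwd; pos4(id37) recv 57: fwd; pos0(id80) recv 37: drop
After round 1: 3 messages still in flight

Answer: 3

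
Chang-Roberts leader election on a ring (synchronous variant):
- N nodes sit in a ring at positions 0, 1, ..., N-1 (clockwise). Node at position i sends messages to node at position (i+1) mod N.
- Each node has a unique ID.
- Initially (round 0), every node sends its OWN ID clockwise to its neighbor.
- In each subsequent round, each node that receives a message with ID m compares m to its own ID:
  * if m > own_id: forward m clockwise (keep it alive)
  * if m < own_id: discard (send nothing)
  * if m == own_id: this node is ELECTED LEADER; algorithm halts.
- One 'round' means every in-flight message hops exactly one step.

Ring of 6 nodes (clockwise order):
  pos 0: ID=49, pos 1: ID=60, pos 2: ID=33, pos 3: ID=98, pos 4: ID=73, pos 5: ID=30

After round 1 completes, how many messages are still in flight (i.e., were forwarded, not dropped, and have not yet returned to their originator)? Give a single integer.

Round 1: pos1(id60) recv 49: drop; pos2(id33) recv 60: fwd; pos3(id98) recv 33: drop; pos4(id73) recv 98: fwd; pos5(id30) recv 73: fwd; pos0(id49) recv 30: drop
After round 1: 3 messages still in flight

Answer: 3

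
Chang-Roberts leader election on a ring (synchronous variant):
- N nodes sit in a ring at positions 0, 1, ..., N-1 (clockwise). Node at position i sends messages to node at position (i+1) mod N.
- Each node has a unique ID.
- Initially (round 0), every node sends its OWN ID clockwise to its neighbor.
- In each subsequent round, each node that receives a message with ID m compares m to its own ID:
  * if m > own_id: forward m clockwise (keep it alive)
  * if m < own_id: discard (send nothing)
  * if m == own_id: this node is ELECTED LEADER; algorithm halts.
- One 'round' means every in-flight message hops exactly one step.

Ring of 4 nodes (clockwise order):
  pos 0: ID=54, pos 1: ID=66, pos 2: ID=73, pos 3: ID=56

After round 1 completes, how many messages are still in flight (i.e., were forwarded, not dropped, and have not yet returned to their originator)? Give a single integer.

Round 1: pos1(id66) recv 54: drop; pos2(id73) recv 66: drop; pos3(id56) recv 73: fwd; pos0(id54) recv 56: fwd
After round 1: 2 messages still in flight

Answer: 2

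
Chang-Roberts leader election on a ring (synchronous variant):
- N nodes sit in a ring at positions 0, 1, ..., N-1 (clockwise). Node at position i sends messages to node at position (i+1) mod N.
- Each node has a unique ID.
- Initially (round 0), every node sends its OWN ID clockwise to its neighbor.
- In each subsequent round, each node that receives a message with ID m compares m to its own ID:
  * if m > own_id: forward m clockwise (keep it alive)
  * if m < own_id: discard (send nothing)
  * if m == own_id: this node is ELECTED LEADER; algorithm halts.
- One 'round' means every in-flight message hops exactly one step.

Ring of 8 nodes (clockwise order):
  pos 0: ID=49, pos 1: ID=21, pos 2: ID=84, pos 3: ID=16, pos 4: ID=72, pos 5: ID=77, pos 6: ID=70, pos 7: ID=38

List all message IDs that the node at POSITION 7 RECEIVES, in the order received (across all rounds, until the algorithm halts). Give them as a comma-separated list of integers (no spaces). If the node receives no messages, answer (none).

Answer: 70,77,84

Derivation:
Round 1: pos1(id21) recv 49: fwd; pos2(id84) recv 21: drop; pos3(id16) recv 84: fwd; pos4(id72) recv 16: drop; pos5(id77) recv 72: drop; pos6(id70) recv 77: fwd; pos7(id38) recv 70: fwd; pos0(id49) recv 38: drop
Round 2: pos2(id84) recv 49: drop; pos4(id72) recv 84: fwd; pos7(id38) recv 77: fwd; pos0(id49) recv 70: fwd
Round 3: pos5(id77) recv 84: fwd; pos0(id49) recv 77: fwd; pos1(id21) recv 70: fwd
Round 4: pos6(id70) recv 84: fwd; pos1(id21) recv 77: fwd; pos2(id84) recv 70: drop
Round 5: pos7(id38) recv 84: fwd; pos2(id84) recv 77: drop
Round 6: pos0(id49) recv 84: fwd
Round 7: pos1(id21) recv 84: fwd
Round 8: pos2(id84) recv 84: ELECTED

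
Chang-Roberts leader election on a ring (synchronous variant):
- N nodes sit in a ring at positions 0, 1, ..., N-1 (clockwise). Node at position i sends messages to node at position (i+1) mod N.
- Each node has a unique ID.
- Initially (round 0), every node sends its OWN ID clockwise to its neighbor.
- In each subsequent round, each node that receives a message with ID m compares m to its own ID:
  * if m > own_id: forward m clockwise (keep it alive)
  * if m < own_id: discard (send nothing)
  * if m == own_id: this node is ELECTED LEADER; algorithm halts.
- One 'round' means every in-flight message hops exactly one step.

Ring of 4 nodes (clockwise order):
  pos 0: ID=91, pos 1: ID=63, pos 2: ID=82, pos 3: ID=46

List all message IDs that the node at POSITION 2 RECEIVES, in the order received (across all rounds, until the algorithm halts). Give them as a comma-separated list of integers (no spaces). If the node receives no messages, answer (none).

Round 1: pos1(id63) recv 91: fwd; pos2(id82) recv 63: drop; pos3(id46) recv 82: fwd; pos0(id91) recv 46: drop
Round 2: pos2(id82) recv 91: fwd; pos0(id91) recv 82: drop
Round 3: pos3(id46) recv 91: fwd
Round 4: pos0(id91) recv 91: ELECTED

Answer: 63,91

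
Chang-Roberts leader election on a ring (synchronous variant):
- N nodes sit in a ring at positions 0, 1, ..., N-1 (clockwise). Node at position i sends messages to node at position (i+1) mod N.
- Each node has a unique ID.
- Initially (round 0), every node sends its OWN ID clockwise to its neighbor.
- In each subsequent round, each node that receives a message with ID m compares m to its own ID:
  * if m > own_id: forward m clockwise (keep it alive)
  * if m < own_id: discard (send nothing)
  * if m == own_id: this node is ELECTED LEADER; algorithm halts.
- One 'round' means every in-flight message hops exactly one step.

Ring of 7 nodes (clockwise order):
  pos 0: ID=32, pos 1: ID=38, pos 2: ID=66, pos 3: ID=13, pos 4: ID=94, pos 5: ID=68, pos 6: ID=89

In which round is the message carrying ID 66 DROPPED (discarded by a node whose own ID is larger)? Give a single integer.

Round 1: pos1(id38) recv 32: drop; pos2(id66) recv 38: drop; pos3(id13) recv 66: fwd; pos4(id94) recv 13: drop; pos5(id68) recv 94: fwd; pos6(id89) recv 68: drop; pos0(id32) recv 89: fwd
Round 2: pos4(id94) recv 66: drop; pos6(id89) recv 94: fwd; pos1(id38) recv 89: fwd
Round 3: pos0(id32) recv 94: fwd; pos2(id66) recv 89: fwd
Round 4: pos1(id38) recv 94: fwd; pos3(id13) recv 89: fwd
Round 5: pos2(id66) recv 94: fwd; pos4(id94) recv 89: drop
Round 6: pos3(id13) recv 94: fwd
Round 7: pos4(id94) recv 94: ELECTED
Message ID 66 originates at pos 2; dropped at pos 4 in round 2

Answer: 2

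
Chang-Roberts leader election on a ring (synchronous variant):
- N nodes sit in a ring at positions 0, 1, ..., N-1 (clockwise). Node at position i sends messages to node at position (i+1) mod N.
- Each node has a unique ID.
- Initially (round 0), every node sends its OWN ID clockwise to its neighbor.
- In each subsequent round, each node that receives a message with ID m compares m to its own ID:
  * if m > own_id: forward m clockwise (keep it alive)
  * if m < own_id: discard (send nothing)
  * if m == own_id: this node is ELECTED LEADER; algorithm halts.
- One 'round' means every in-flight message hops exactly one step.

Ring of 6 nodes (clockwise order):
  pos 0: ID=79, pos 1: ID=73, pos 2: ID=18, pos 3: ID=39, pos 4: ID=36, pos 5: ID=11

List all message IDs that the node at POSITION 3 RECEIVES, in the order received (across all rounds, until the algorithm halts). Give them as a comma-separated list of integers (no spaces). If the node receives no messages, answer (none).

Answer: 18,73,79

Derivation:
Round 1: pos1(id73) recv 79: fwd; pos2(id18) recv 73: fwd; pos3(id39) recv 18: drop; pos4(id36) recv 39: fwd; pos5(id11) recv 36: fwd; pos0(id79) recv 11: drop
Round 2: pos2(id18) recv 79: fwd; pos3(id39) recv 73: fwd; pos5(id11) recv 39: fwd; pos0(id79) recv 36: drop
Round 3: pos3(id39) recv 79: fwd; pos4(id36) recv 73: fwd; pos0(id79) recv 39: drop
Round 4: pos4(id36) recv 79: fwd; pos5(id11) recv 73: fwd
Round 5: pos5(id11) recv 79: fwd; pos0(id79) recv 73: drop
Round 6: pos0(id79) recv 79: ELECTED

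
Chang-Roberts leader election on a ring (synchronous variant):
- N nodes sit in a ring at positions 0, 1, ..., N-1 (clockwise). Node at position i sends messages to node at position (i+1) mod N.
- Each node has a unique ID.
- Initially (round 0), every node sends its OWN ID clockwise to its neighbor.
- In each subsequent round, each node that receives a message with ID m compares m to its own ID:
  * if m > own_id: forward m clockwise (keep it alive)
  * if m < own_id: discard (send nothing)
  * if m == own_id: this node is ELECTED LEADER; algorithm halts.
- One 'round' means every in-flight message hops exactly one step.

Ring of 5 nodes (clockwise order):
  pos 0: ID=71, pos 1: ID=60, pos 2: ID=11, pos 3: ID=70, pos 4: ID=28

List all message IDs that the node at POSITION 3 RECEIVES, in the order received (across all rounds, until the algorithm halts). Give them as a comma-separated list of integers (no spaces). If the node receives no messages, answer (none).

Round 1: pos1(id60) recv 71: fwd; pos2(id11) recv 60: fwd; pos3(id70) recv 11: drop; pos4(id28) recv 70: fwd; pos0(id71) recv 28: drop
Round 2: pos2(id11) recv 71: fwd; pos3(id70) recv 60: drop; pos0(id71) recv 70: drop
Round 3: pos3(id70) recv 71: fwd
Round 4: pos4(id28) recv 71: fwd
Round 5: pos0(id71) recv 71: ELECTED

Answer: 11,60,71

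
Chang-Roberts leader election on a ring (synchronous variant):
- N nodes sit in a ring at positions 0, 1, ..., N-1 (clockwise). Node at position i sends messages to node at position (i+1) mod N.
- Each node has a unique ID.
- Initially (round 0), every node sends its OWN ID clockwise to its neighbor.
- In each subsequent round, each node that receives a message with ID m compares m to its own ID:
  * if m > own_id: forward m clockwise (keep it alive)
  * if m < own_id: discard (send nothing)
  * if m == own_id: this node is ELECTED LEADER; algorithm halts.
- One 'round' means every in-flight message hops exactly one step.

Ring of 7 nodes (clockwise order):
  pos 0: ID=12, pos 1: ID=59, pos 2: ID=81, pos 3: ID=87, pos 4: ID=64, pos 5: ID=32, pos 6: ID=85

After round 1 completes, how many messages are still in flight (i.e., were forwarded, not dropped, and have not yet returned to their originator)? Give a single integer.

Round 1: pos1(id59) recv 12: drop; pos2(id81) recv 59: drop; pos3(id87) recv 81: drop; pos4(id64) recv 87: fwd; pos5(id32) recv 64: fwd; pos6(id85) recv 32: drop; pos0(id12) recv 85: fwd
After round 1: 3 messages still in flight

Answer: 3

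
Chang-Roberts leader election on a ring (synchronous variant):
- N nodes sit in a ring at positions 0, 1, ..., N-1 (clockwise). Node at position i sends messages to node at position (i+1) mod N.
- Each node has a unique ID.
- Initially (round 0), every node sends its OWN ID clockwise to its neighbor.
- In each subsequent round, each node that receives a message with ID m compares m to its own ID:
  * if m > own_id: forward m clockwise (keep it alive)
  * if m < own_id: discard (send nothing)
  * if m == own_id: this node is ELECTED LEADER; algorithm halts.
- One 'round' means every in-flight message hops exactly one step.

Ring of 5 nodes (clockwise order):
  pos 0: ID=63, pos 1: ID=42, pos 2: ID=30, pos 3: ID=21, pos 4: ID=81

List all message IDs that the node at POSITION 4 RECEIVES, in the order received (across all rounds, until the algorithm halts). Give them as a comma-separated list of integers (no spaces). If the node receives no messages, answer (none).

Round 1: pos1(id42) recv 63: fwd; pos2(id30) recv 42: fwd; pos3(id21) recv 30: fwd; pos4(id81) recv 21: drop; pos0(id63) recv 81: fwd
Round 2: pos2(id30) recv 63: fwd; pos3(id21) recv 42: fwd; pos4(id81) recv 30: drop; pos1(id42) recv 81: fwd
Round 3: pos3(id21) recv 63: fwd; pos4(id81) recv 42: drop; pos2(id30) recv 81: fwd
Round 4: pos4(id81) recv 63: drop; pos3(id21) recv 81: fwd
Round 5: pos4(id81) recv 81: ELECTED

Answer: 21,30,42,63,81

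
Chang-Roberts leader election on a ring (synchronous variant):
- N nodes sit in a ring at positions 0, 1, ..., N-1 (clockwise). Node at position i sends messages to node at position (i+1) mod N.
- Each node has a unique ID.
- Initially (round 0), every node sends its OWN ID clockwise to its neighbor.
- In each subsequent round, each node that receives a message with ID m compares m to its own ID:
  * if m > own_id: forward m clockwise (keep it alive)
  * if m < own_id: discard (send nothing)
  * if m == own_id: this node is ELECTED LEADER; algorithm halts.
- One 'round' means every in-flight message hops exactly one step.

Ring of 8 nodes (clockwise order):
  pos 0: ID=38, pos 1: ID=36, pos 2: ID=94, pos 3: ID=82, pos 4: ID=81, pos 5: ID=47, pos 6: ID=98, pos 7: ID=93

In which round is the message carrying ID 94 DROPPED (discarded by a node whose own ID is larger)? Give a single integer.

Answer: 4

Derivation:
Round 1: pos1(id36) recv 38: fwd; pos2(id94) recv 36: drop; pos3(id82) recv 94: fwd; pos4(id81) recv 82: fwd; pos5(id47) recv 81: fwd; pos6(id98) recv 47: drop; pos7(id93) recv 98: fwd; pos0(id38) recv 93: fwd
Round 2: pos2(id94) recv 38: drop; pos4(id81) recv 94: fwd; pos5(id47) recv 82: fwd; pos6(id98) recv 81: drop; pos0(id38) recv 98: fwd; pos1(id36) recv 93: fwd
Round 3: pos5(id47) recv 94: fwd; pos6(id98) recv 82: drop; pos1(id36) recv 98: fwd; pos2(id94) recv 93: drop
Round 4: pos6(id98) recv 94: drop; pos2(id94) recv 98: fwd
Round 5: pos3(id82) recv 98: fwd
Round 6: pos4(id81) recv 98: fwd
Round 7: pos5(id47) recv 98: fwd
Round 8: pos6(id98) recv 98: ELECTED
Message ID 94 originates at pos 2; dropped at pos 6 in round 4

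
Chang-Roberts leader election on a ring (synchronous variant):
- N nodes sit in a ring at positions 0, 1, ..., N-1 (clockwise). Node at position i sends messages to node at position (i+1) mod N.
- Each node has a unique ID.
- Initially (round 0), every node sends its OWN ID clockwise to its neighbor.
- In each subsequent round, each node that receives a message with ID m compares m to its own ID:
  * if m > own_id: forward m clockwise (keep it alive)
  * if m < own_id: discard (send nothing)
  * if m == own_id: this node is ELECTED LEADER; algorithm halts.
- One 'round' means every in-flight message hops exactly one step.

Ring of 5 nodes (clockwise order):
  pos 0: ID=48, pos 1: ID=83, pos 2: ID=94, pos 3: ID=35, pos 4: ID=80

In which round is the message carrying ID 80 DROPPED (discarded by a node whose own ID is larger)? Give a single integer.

Round 1: pos1(id83) recv 48: drop; pos2(id94) recv 83: drop; pos3(id35) recv 94: fwd; pos4(id80) recv 35: drop; pos0(id48) recv 80: fwd
Round 2: pos4(id80) recv 94: fwd; pos1(id83) recv 80: drop
Round 3: pos0(id48) recv 94: fwd
Round 4: pos1(id83) recv 94: fwd
Round 5: pos2(id94) recv 94: ELECTED
Message ID 80 originates at pos 4; dropped at pos 1 in round 2

Answer: 2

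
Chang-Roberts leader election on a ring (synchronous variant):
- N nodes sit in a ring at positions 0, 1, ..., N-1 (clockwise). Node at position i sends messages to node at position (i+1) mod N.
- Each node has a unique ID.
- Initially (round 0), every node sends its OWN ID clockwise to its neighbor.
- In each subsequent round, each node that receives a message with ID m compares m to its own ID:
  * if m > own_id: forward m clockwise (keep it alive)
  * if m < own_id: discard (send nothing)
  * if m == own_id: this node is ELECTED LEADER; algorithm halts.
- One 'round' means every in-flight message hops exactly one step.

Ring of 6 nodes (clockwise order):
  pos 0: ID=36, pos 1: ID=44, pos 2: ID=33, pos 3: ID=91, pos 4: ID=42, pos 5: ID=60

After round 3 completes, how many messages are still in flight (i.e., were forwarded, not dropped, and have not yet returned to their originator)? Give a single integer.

Answer: 2

Derivation:
Round 1: pos1(id44) recv 36: drop; pos2(id33) recv 44: fwd; pos3(id91) recv 33: drop; pos4(id42) recv 91: fwd; pos5(id60) recv 42: drop; pos0(id36) recv 60: fwd
Round 2: pos3(id91) recv 44: drop; pos5(id60) recv 91: fwd; pos1(id44) recv 60: fwd
Round 3: pos0(id36) recv 91: fwd; pos2(id33) recv 60: fwd
After round 3: 2 messages still in flight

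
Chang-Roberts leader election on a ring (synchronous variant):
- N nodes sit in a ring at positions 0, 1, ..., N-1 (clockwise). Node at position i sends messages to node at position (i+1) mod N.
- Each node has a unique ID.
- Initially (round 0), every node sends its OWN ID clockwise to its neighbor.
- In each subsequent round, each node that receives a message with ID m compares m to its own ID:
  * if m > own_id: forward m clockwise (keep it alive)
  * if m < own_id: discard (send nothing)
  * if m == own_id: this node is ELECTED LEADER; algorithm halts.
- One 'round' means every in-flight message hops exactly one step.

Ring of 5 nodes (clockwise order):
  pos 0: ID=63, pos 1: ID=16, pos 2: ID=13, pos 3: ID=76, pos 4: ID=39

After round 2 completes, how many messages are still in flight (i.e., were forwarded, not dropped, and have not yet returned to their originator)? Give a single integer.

Round 1: pos1(id16) recv 63: fwd; pos2(id13) recv 16: fwd; pos3(id76) recv 13: drop; pos4(id39) recv 76: fwd; pos0(id63) recv 39: drop
Round 2: pos2(id13) recv 63: fwd; pos3(id76) recv 16: drop; pos0(id63) recv 76: fwd
After round 2: 2 messages still in flight

Answer: 2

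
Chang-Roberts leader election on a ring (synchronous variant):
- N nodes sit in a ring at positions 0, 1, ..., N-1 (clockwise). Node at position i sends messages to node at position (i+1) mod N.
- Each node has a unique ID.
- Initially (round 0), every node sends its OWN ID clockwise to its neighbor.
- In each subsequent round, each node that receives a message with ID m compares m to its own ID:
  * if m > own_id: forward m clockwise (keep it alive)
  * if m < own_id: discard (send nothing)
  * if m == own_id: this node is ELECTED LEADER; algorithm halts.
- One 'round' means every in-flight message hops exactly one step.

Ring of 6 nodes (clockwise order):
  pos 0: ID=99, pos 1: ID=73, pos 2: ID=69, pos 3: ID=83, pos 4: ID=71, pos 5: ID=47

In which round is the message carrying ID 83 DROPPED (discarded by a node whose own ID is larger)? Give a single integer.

Round 1: pos1(id73) recv 99: fwd; pos2(id69) recv 73: fwd; pos3(id83) recv 69: drop; pos4(id71) recv 83: fwd; pos5(id47) recv 71: fwd; pos0(id99) recv 47: drop
Round 2: pos2(id69) recv 99: fwd; pos3(id83) recv 73: drop; pos5(id47) recv 83: fwd; pos0(id99) recv 71: drop
Round 3: pos3(id83) recv 99: fwd; pos0(id99) recv 83: drop
Round 4: pos4(id71) recv 99: fwd
Round 5: pos5(id47) recv 99: fwd
Round 6: pos0(id99) recv 99: ELECTED
Message ID 83 originates at pos 3; dropped at pos 0 in round 3

Answer: 3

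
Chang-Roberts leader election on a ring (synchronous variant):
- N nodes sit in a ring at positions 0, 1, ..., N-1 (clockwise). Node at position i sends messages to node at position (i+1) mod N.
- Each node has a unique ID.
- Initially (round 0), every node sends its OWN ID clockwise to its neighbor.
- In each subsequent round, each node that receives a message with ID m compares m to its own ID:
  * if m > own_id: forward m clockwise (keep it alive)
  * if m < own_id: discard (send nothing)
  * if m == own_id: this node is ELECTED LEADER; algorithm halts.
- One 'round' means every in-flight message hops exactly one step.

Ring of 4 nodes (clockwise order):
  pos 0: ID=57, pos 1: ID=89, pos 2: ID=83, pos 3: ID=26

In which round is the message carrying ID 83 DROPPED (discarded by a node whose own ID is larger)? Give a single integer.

Answer: 3

Derivation:
Round 1: pos1(id89) recv 57: drop; pos2(id83) recv 89: fwd; pos3(id26) recv 83: fwd; pos0(id57) recv 26: drop
Round 2: pos3(id26) recv 89: fwd; pos0(id57) recv 83: fwd
Round 3: pos0(id57) recv 89: fwd; pos1(id89) recv 83: drop
Round 4: pos1(id89) recv 89: ELECTED
Message ID 83 originates at pos 2; dropped at pos 1 in round 3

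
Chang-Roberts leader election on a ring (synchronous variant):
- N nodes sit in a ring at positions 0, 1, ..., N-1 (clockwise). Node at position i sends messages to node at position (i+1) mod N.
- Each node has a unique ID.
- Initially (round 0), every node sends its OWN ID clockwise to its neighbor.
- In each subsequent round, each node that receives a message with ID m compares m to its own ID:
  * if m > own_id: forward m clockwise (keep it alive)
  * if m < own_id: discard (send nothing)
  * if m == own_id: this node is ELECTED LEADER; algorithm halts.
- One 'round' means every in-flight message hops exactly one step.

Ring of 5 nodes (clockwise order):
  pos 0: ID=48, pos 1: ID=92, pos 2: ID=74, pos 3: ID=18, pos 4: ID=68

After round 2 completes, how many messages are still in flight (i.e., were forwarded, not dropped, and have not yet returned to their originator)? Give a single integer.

Round 1: pos1(id92) recv 48: drop; pos2(id74) recv 92: fwd; pos3(id18) recv 74: fwd; pos4(id68) recv 18: drop; pos0(id48) recv 68: fwd
Round 2: pos3(id18) recv 92: fwd; pos4(id68) recv 74: fwd; pos1(id92) recv 68: drop
After round 2: 2 messages still in flight

Answer: 2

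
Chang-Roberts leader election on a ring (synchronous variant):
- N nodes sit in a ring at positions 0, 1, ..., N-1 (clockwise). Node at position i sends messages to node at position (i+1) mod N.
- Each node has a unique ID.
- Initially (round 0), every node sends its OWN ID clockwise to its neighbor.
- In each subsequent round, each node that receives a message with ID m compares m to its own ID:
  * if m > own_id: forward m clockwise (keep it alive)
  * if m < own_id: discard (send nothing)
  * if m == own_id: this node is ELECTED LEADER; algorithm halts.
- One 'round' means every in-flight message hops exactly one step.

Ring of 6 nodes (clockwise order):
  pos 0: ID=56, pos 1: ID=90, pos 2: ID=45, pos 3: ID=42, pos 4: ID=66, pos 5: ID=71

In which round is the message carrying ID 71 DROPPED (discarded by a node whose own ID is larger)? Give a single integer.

Round 1: pos1(id90) recv 56: drop; pos2(id45) recv 90: fwd; pos3(id42) recv 45: fwd; pos4(id66) recv 42: drop; pos5(id71) recv 66: drop; pos0(id56) recv 71: fwd
Round 2: pos3(id42) recv 90: fwd; pos4(id66) recv 45: drop; pos1(id90) recv 71: drop
Round 3: pos4(id66) recv 90: fwd
Round 4: pos5(id71) recv 90: fwd
Round 5: pos0(id56) recv 90: fwd
Round 6: pos1(id90) recv 90: ELECTED
Message ID 71 originates at pos 5; dropped at pos 1 in round 2

Answer: 2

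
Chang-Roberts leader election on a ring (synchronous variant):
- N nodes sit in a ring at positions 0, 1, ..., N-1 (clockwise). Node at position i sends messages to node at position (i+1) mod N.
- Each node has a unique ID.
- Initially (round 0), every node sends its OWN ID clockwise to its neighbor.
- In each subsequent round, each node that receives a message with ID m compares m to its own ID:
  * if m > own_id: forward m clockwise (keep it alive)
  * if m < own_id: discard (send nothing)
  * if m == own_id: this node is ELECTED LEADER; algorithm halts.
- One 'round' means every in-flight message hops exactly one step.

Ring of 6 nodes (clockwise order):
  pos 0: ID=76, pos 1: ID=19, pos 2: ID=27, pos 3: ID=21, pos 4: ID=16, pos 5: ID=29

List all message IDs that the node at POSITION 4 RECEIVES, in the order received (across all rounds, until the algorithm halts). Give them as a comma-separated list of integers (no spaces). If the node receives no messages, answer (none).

Answer: 21,27,76

Derivation:
Round 1: pos1(id19) recv 76: fwd; pos2(id27) recv 19: drop; pos3(id21) recv 27: fwd; pos4(id16) recv 21: fwd; pos5(id29) recv 16: drop; pos0(id76) recv 29: drop
Round 2: pos2(id27) recv 76: fwd; pos4(id16) recv 27: fwd; pos5(id29) recv 21: drop
Round 3: pos3(id21) recv 76: fwd; pos5(id29) recv 27: drop
Round 4: pos4(id16) recv 76: fwd
Round 5: pos5(id29) recv 76: fwd
Round 6: pos0(id76) recv 76: ELECTED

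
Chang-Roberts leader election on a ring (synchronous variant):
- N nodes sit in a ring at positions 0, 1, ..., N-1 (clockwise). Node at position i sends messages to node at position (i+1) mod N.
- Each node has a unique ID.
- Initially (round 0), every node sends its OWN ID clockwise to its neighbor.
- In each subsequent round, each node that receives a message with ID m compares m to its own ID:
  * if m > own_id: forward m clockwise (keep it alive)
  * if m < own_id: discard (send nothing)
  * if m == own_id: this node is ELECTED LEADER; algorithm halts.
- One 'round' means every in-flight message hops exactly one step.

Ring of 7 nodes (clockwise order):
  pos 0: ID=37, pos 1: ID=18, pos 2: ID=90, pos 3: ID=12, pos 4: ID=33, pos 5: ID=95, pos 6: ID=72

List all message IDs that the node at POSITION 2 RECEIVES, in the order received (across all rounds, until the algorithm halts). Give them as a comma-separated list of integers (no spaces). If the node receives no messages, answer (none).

Round 1: pos1(id18) recv 37: fwd; pos2(id90) recv 18: drop; pos3(id12) recv 90: fwd; pos4(id33) recv 12: drop; pos5(id95) recv 33: drop; pos6(id72) recv 95: fwd; pos0(id37) recv 72: fwd
Round 2: pos2(id90) recv 37: drop; pos4(id33) recv 90: fwd; pos0(id37) recv 95: fwd; pos1(id18) recv 72: fwd
Round 3: pos5(id95) recv 90: drop; pos1(id18) recv 95: fwd; pos2(id90) recv 72: drop
Round 4: pos2(id90) recv 95: fwd
Round 5: pos3(id12) recv 95: fwd
Round 6: pos4(id33) recv 95: fwd
Round 7: pos5(id95) recv 95: ELECTED

Answer: 18,37,72,95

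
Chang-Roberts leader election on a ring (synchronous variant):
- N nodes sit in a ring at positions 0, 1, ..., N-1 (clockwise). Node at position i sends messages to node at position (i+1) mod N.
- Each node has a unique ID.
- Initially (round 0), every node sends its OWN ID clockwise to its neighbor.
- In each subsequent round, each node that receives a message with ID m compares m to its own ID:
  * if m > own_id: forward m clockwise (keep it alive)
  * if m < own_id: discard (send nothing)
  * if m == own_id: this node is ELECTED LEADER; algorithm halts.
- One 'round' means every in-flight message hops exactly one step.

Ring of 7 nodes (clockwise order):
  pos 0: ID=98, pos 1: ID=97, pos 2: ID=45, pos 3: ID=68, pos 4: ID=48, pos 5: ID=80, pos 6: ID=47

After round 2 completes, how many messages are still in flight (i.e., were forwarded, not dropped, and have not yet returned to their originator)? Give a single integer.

Round 1: pos1(id97) recv 98: fwd; pos2(id45) recv 97: fwd; pos3(id68) recv 45: drop; pos4(id48) recv 68: fwd; pos5(id80) recv 48: drop; pos6(id47) recv 80: fwd; pos0(id98) recv 47: drop
Round 2: pos2(id45) recv 98: fwd; pos3(id68) recv 97: fwd; pos5(id80) recv 68: drop; pos0(id98) recv 80: drop
After round 2: 2 messages still in flight

Answer: 2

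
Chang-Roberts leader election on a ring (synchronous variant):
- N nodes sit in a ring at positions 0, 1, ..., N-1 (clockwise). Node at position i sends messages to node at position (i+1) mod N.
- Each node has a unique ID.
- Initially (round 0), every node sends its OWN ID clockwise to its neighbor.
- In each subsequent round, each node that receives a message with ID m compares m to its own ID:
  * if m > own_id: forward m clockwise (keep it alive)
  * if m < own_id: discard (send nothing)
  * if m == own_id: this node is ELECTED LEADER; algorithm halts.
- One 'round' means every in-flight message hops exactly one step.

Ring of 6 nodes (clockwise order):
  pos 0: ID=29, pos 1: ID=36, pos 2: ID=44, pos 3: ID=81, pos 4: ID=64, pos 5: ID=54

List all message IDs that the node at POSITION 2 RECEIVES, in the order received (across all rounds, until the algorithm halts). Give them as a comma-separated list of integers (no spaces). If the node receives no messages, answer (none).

Answer: 36,54,64,81

Derivation:
Round 1: pos1(id36) recv 29: drop; pos2(id44) recv 36: drop; pos3(id81) recv 44: drop; pos4(id64) recv 81: fwd; pos5(id54) recv 64: fwd; pos0(id29) recv 54: fwd
Round 2: pos5(id54) recv 81: fwd; pos0(id29) recv 64: fwd; pos1(id36) recv 54: fwd
Round 3: pos0(id29) recv 81: fwd; pos1(id36) recv 64: fwd; pos2(id44) recv 54: fwd
Round 4: pos1(id36) recv 81: fwd; pos2(id44) recv 64: fwd; pos3(id81) recv 54: drop
Round 5: pos2(id44) recv 81: fwd; pos3(id81) recv 64: drop
Round 6: pos3(id81) recv 81: ELECTED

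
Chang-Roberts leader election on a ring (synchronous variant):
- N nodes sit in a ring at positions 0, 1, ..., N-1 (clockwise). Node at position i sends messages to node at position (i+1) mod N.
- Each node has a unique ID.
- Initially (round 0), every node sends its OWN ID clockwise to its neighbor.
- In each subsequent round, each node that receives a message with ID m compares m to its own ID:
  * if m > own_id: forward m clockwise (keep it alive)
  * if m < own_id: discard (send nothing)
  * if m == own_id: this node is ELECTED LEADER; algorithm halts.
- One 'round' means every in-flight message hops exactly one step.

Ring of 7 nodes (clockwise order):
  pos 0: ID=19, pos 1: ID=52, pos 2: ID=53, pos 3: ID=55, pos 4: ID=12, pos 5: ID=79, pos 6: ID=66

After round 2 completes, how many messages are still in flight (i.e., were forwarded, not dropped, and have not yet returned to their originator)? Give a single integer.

Answer: 2

Derivation:
Round 1: pos1(id52) recv 19: drop; pos2(id53) recv 52: drop; pos3(id55) recv 53: drop; pos4(id12) recv 55: fwd; pos5(id79) recv 12: drop; pos6(id66) recv 79: fwd; pos0(id19) recv 66: fwd
Round 2: pos5(id79) recv 55: drop; pos0(id19) recv 79: fwd; pos1(id52) recv 66: fwd
After round 2: 2 messages still in flight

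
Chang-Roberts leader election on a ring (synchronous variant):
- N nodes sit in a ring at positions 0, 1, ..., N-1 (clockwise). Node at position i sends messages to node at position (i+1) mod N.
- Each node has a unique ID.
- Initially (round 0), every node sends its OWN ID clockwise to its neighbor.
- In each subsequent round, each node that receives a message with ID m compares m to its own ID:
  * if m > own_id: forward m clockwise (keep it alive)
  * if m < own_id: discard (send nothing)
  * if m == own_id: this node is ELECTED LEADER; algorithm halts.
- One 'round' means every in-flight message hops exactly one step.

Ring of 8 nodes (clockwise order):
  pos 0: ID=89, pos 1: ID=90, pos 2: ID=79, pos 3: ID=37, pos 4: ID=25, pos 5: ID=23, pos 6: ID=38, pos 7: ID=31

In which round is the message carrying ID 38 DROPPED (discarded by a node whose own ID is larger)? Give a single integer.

Answer: 2

Derivation:
Round 1: pos1(id90) recv 89: drop; pos2(id79) recv 90: fwd; pos3(id37) recv 79: fwd; pos4(id25) recv 37: fwd; pos5(id23) recv 25: fwd; pos6(id38) recv 23: drop; pos7(id31) recv 38: fwd; pos0(id89) recv 31: drop
Round 2: pos3(id37) recv 90: fwd; pos4(id25) recv 79: fwd; pos5(id23) recv 37: fwd; pos6(id38) recv 25: drop; pos0(id89) recv 38: drop
Round 3: pos4(id25) recv 90: fwd; pos5(id23) recv 79: fwd; pos6(id38) recv 37: drop
Round 4: pos5(id23) recv 90: fwd; pos6(id38) recv 79: fwd
Round 5: pos6(id38) recv 90: fwd; pos7(id31) recv 79: fwd
Round 6: pos7(id31) recv 90: fwd; pos0(id89) recv 79: drop
Round 7: pos0(id89) recv 90: fwd
Round 8: pos1(id90) recv 90: ELECTED
Message ID 38 originates at pos 6; dropped at pos 0 in round 2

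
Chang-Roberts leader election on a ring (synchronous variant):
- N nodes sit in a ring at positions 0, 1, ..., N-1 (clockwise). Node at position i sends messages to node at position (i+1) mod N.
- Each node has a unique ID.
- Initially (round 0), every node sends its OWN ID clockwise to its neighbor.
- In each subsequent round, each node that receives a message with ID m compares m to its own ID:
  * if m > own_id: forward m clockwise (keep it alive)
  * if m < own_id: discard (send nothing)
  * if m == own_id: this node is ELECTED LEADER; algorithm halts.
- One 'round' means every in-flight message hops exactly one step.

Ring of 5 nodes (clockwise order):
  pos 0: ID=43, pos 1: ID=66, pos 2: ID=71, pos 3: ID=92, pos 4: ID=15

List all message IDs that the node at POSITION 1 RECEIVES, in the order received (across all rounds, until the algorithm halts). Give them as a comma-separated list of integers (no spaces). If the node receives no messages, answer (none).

Answer: 43,92

Derivation:
Round 1: pos1(id66) recv 43: drop; pos2(id71) recv 66: drop; pos3(id92) recv 71: drop; pos4(id15) recv 92: fwd; pos0(id43) recv 15: drop
Round 2: pos0(id43) recv 92: fwd
Round 3: pos1(id66) recv 92: fwd
Round 4: pos2(id71) recv 92: fwd
Round 5: pos3(id92) recv 92: ELECTED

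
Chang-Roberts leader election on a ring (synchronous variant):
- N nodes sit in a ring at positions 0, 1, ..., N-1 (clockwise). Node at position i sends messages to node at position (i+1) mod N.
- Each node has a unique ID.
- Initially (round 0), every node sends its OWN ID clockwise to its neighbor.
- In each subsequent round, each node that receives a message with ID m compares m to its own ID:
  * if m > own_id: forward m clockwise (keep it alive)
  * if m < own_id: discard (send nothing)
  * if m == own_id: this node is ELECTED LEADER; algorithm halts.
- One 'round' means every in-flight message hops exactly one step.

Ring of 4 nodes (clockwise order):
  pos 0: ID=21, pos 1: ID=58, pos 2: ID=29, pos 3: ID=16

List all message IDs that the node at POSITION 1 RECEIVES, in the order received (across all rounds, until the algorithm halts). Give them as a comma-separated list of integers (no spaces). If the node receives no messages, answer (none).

Round 1: pos1(id58) recv 21: drop; pos2(id29) recv 58: fwd; pos3(id16) recv 29: fwd; pos0(id21) recv 16: drop
Round 2: pos3(id16) recv 58: fwd; pos0(id21) recv 29: fwd
Round 3: pos0(id21) recv 58: fwd; pos1(id58) recv 29: drop
Round 4: pos1(id58) recv 58: ELECTED

Answer: 21,29,58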